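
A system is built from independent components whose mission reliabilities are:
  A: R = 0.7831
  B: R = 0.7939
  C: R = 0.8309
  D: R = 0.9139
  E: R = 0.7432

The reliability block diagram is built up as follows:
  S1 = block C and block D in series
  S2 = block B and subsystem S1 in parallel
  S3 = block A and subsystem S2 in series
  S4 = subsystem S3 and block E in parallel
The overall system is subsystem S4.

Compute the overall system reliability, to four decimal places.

Series (C and D): 0.830900 × 0.913900 = 0.759360
Parallel (B and [0.759360]): 1 − (1 − 0.793900)(1 − 0.759360) = 0.950404
Series (A and [0.950404]): 0.783100 × 0.950404 = 0.744261
Parallel ([0.744261] and E): 1 − (1 − 0.744261)(1 − 0.743200) = 0.9343

0.9343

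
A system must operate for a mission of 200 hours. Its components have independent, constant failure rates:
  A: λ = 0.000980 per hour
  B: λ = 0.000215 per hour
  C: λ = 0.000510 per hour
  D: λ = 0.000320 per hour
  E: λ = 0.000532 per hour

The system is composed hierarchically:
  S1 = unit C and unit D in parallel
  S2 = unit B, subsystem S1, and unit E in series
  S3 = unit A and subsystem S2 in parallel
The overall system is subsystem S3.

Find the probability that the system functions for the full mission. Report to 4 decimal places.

0.9744

R(A) = exp(−0.000980 × 200) = 0.822012
R(B) = exp(−0.000215 × 200) = 0.957911
R(C) = exp(−0.000510 × 200) = 0.903030
R(D) = exp(−0.000320 × 200) = 0.938005
R(E) = exp(−0.000532 × 200) = 0.899065
Parallel (C and D): 1 − (1 − 0.903030)(1 − 0.938005) = 0.993988
Series (B, [0.993988], and E): 0.957911 × 0.993988 × 0.899065 = 0.856047
Parallel (A and [0.856047]): 1 − (1 − 0.822012)(1 − 0.856047) = 0.9744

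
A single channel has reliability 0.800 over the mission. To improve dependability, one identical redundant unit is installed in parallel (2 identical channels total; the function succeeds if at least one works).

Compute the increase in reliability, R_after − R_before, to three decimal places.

R_before = 0.800
R_after = 1 − (1 − 0.800)^2 = 0.960
ΔR = 0.960 − 0.800 = 0.160

0.160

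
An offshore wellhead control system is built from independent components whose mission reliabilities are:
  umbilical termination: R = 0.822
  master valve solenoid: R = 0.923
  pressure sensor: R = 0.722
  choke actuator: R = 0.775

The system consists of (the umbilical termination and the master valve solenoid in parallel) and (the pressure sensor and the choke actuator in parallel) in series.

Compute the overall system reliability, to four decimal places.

Parallel (umbilical termination and master valve solenoid): 1 − (1 − 0.822000)(1 − 0.923000) = 0.986294
Parallel (pressure sensor and choke actuator): 1 − (1 − 0.722000)(1 − 0.775000) = 0.937450
Series ([0.986294] and [0.937450]): 0.986294 × 0.937450 = 0.9246

0.9246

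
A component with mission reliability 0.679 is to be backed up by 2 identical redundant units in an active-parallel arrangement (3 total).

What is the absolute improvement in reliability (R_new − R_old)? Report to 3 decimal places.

0.288

R_before = 0.679
R_after = 1 − (1 − 0.679)^3 = 0.967
ΔR = 0.967 − 0.679 = 0.288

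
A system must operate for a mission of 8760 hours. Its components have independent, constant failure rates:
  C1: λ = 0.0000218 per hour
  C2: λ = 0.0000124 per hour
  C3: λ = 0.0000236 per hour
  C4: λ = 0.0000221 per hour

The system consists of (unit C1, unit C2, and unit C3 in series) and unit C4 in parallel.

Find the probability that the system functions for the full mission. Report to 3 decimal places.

R(C1) = exp(−0.0000218 × 8760) = 0.82616
R(C2) = exp(−0.0000124 × 8760) = 0.89707
R(C3) = exp(−0.0000236 × 8760) = 0.81323
R(C4) = exp(−0.0000221 × 8760) = 0.82399
Series (C1, C2, and C3): 0.82616 × 0.89707 × 0.81323 = 0.60270
Parallel ([0.60270] and C4): 1 − (1 − 0.60270)(1 − 0.82399) = 0.930

0.930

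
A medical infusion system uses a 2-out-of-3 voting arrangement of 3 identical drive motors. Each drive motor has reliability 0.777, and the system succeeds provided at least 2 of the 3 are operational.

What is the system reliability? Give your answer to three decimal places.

0.873

R = Σ_{i=2}^{3} C(3,i) p^i (1−p)^{3−i} with p = 0.777
C(3,2)·0.777^2·0.223^1 = 0.40389
C(3,3)·0.777^3·0.223^0 = 0.46910
Sum = 0.873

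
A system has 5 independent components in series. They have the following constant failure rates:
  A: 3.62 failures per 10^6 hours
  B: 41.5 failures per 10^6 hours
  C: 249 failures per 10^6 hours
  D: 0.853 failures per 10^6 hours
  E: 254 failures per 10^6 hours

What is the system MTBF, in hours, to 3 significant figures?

Series of exponential components: λ_sys = Σ λ_i
λ_sys = 0.00000362 + 0.0000415 + 0.000249 + 0.000000853 + 0.000254 = 5.4897e-04 /h
MTBF = 1 / λ_sys = 1820 h

1820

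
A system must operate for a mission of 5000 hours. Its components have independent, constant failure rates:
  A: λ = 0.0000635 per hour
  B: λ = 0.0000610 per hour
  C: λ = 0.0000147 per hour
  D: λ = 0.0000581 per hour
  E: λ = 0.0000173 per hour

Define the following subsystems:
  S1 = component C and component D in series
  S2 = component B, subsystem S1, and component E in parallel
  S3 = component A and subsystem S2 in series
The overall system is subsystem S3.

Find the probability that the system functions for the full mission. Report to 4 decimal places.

0.7231

R(A) = exp(−0.0000635 × 5000) = 0.727967
R(B) = exp(−0.0000610 × 5000) = 0.737123
R(C) = exp(−0.0000147 × 5000) = 0.929136
R(D) = exp(−0.0000581 × 5000) = 0.747890
R(E) = exp(−0.0000173 × 5000) = 0.917136
Series (C and D): 0.929136 × 0.747890 = 0.694892
Parallel (B, [0.694892], and E): 1 − (1 − 0.737123)(1 − 0.694892)(1 − 0.917136) = 0.993354
Series (A and [0.993354]): 0.727967 × 0.993354 = 0.7231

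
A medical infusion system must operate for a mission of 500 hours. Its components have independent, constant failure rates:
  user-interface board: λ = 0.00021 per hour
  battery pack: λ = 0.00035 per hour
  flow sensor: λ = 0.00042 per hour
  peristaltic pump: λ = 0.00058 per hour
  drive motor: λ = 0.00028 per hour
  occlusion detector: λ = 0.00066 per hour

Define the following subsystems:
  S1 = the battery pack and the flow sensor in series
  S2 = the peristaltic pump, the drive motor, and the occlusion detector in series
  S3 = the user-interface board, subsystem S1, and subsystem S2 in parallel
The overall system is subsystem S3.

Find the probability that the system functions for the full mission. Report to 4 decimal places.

R(user-interface board) = exp(−0.00021 × 500) = 0.900325
R(battery pack) = exp(−0.00035 × 500) = 0.839457
R(flow sensor) = exp(−0.00042 × 500) = 0.810584
R(peristaltic pump) = exp(−0.00058 × 500) = 0.748264
R(drive motor) = exp(−0.00028 × 500) = 0.869358
R(occlusion detector) = exp(−0.00066 × 500) = 0.718924
Series (battery pack and flow sensor): 0.839457 × 0.810584 = 0.680450
Series (peristaltic pump, drive motor, and occlusion detector): 0.748264 × 0.869358 × 0.718924 = 0.467667
Parallel (user-interface board, [0.680450], and [0.467667]): 1 − (1 − 0.900325)(1 − 0.680450)(1 − 0.467667) = 0.9830

0.9830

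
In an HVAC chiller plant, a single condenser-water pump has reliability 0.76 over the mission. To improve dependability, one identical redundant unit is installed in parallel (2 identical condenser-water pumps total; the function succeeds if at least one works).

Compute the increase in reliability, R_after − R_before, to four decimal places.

R_before = 0.76
R_after = 1 − (1 − 0.76)^2 = 0.9424
ΔR = 0.9424 − 0.76 = 0.1824

0.1824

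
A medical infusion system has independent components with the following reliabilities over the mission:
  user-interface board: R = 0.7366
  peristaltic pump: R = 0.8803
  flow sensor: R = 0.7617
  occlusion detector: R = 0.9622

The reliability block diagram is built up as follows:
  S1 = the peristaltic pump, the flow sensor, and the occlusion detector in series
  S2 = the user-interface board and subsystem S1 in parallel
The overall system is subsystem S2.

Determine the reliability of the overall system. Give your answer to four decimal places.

Series (peristaltic pump, flow sensor, and occlusion detector): 0.880300 × 0.761700 × 0.962200 = 0.645179
Parallel (user-interface board and [0.645179]): 1 − (1 − 0.736600)(1 − 0.645179) = 0.9065

0.9065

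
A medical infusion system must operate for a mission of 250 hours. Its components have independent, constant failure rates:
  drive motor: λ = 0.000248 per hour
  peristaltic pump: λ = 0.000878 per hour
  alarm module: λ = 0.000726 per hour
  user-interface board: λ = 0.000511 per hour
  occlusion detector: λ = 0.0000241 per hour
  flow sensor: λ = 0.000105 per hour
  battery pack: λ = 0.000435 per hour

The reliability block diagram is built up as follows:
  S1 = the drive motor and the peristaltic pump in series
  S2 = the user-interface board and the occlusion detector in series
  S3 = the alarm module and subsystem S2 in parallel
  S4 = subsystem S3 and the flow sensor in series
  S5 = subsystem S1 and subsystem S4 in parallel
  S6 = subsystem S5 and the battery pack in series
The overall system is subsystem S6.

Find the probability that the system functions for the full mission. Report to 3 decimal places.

R(drive motor) = exp(−0.000248 × 250) = 0.93988
R(peristaltic pump) = exp(−0.000878 × 250) = 0.80292
R(alarm module) = exp(−0.000726 × 250) = 0.83402
R(user-interface board) = exp(−0.000511 × 250) = 0.88007
R(occlusion detector) = exp(−0.0000241 × 250) = 0.99399
R(flow sensor) = exp(−0.000105 × 250) = 0.97409
R(battery pack) = exp(−0.000435 × 250) = 0.89695
Series (drive motor and peristaltic pump): 0.93988 × 0.80292 = 0.75465
Series (user-interface board and occlusion detector): 0.88007 × 0.99399 = 0.87478
Parallel (alarm module and [0.87478]): 1 − (1 − 0.83402)(1 − 0.87478) = 0.97922
Series ([0.97922] and flow sensor): 0.97922 × 0.97409 = 0.95385
Parallel ([0.75465] and [0.95385]): 1 − (1 − 0.75465)(1 − 0.95385) = 0.98868
Series ([0.98868] and battery pack): 0.98868 × 0.89695 = 0.887

0.887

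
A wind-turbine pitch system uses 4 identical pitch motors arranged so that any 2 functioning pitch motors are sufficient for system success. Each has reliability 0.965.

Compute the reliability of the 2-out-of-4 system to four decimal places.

0.9998

R = Σ_{i=2}^{4} C(4,i) p^i (1−p)^{4−i} with p = 0.965
C(4,2)·0.965^2·0.035^2 = 0.006845
C(4,3)·0.965^3·0.035^1 = 0.125808
C(4,4)·0.965^4·0.035^0 = 0.867180
Sum = 0.9998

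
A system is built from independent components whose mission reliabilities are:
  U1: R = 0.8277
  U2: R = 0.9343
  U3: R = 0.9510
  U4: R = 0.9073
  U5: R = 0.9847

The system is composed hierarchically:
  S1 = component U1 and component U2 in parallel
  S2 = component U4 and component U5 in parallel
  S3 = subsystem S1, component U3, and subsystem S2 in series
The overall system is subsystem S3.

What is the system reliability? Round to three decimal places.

Parallel (U1 and U2): 1 − (1 − 0.82770)(1 − 0.93430) = 0.98868
Parallel (U4 and U5): 1 − (1 − 0.90730)(1 − 0.98470) = 0.99858
Series ([0.98868], U3, and [0.99858]): 0.98868 × 0.95100 × 0.99858 = 0.939

0.939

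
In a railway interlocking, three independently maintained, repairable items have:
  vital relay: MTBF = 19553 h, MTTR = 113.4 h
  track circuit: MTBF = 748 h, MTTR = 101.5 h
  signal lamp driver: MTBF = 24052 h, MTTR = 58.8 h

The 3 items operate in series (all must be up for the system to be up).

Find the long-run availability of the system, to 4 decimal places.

0.8733

A(vital relay) = MTBF/(MTBF+MTTR) = 19553/(19553+113.4) = 0.994234
A(track circuit) = MTBF/(MTBF+MTTR) = 748/(748+101.5) = 0.880518
A(signal lamp driver) = MTBF/(MTBF+MTTR) = 24052/(24052+58.8) = 0.997561
Series availability: 0.994234 × 0.880518 × 0.997561 = 0.8733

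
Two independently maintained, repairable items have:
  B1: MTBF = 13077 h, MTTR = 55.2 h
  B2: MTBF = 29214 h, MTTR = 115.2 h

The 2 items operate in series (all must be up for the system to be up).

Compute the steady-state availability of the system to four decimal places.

A(B1) = MTBF/(MTBF+MTTR) = 13077/(13077+55.2) = 0.995797
A(B2) = MTBF/(MTBF+MTTR) = 29214/(29214+115.2) = 0.996072
Series availability: 0.995797 × 0.996072 = 0.9919

0.9919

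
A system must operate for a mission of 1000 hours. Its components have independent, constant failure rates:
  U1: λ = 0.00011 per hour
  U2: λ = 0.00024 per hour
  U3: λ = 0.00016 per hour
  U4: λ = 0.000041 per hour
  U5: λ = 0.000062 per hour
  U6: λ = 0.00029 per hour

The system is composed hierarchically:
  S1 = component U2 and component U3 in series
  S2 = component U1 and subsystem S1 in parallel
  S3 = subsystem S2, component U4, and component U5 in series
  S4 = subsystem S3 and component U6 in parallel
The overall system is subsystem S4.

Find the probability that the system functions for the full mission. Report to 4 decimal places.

R(U1) = exp(−0.00011 × 1000) = 0.895834
R(U2) = exp(−0.00024 × 1000) = 0.786628
R(U3) = exp(−0.00016 × 1000) = 0.852144
R(U4) = exp(−0.000041 × 1000) = 0.959829
R(U5) = exp(−0.000062 × 1000) = 0.939883
R(U6) = exp(−0.00029 × 1000) = 0.748264
Series (U2 and U3): 0.786628 × 0.852144 = 0.670320
Parallel (U1 and [0.670320]): 1 − (1 − 0.895834)(1 − 0.670320) = 0.965659
Series ([0.965659], U4, and U5): 0.965659 × 0.959829 × 0.939883 = 0.871147
Parallel ([0.871147] and U6): 1 − (1 − 0.871147)(1 − 0.748264) = 0.9676

0.9676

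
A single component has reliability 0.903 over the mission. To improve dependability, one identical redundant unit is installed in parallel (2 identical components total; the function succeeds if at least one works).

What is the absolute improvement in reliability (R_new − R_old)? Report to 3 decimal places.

R_before = 0.903
R_after = 1 − (1 − 0.903)^2 = 0.991
ΔR = 0.991 − 0.903 = 0.088

0.088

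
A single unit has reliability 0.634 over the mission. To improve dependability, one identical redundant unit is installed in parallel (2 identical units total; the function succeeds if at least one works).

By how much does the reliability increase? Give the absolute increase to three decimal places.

R_before = 0.634
R_after = 1 − (1 − 0.634)^2 = 0.866
ΔR = 0.866 − 0.634 = 0.232

0.232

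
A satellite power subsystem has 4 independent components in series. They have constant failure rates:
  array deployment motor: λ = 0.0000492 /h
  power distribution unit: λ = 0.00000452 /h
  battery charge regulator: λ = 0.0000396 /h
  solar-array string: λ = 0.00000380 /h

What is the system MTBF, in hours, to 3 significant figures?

Series of exponential components: λ_sys = Σ λ_i
λ_sys = 0.0000492 + 0.00000452 + 0.0000396 + 0.00000380 = 9.7120e-05 /h
MTBF = 1 / λ_sys = 10300 h

10300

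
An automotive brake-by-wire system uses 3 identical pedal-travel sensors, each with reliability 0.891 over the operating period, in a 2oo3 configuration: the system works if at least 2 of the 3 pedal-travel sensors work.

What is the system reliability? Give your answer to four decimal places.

0.9669

R = Σ_{i=2}^{3} C(3,i) p^i (1−p)^{3−i} with p = 0.891
C(3,2)·0.891^2·0.109^1 = 0.259599
C(3,3)·0.891^3·0.109^0 = 0.707348
Sum = 0.9669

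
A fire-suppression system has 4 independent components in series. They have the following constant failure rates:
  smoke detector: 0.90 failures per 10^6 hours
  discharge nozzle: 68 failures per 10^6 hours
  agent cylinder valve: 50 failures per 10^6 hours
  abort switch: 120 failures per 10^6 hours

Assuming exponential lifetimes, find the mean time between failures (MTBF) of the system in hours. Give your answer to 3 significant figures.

4190

Series of exponential components: λ_sys = Σ λ_i
λ_sys = 0.00000090 + 0.000068 + 0.000050 + 0.00012 = 2.3890e-04 /h
MTBF = 1 / λ_sys = 4190 h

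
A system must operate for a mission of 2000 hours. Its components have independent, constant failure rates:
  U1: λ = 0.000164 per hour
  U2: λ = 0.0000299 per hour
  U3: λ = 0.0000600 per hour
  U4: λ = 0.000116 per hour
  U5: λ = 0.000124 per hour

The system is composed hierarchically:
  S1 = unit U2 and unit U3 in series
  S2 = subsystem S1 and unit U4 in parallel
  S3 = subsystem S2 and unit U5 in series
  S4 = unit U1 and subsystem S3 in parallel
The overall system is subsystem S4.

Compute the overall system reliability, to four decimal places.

0.9311

R(U1) = exp(−0.000164 × 2000) = 0.720363
R(U2) = exp(−0.0000299 × 2000) = 0.941953
R(U3) = exp(−0.0000600 × 2000) = 0.886920
R(U4) = exp(−0.000116 × 2000) = 0.792946
R(U5) = exp(−0.000124 × 2000) = 0.780360
Series (U2 and U3): 0.941953 × 0.886920 = 0.835437
Parallel ([0.835437] and U4): 1 − (1 − 0.835437)(1 − 0.792946) = 0.965927
Series ([0.965927] and U5): 0.965927 × 0.780360 = 0.753771
Parallel (U1 and [0.753771]): 1 − (1 − 0.720363)(1 − 0.753771) = 0.9311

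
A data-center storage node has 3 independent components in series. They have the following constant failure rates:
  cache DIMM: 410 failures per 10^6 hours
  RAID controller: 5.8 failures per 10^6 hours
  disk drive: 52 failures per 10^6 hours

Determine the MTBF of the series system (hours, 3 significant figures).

2140

Series of exponential components: λ_sys = Σ λ_i
λ_sys = 0.00041 + 0.0000058 + 0.000052 = 4.6780e-04 /h
MTBF = 1 / λ_sys = 2140 h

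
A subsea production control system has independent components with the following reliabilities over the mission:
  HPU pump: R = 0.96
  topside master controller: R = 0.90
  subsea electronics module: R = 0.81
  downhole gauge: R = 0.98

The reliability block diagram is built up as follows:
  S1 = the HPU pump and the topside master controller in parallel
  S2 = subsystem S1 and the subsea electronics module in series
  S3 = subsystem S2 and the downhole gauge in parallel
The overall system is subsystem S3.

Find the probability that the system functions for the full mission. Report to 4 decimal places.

Parallel (HPU pump and topside master controller): 1 − (1 − 0.960000)(1 − 0.900000) = 0.996000
Series ([0.996000] and subsea electronics module): 0.996000 × 0.810000 = 0.806760
Parallel ([0.806760] and downhole gauge): 1 − (1 − 0.806760)(1 − 0.980000) = 0.9961

0.9961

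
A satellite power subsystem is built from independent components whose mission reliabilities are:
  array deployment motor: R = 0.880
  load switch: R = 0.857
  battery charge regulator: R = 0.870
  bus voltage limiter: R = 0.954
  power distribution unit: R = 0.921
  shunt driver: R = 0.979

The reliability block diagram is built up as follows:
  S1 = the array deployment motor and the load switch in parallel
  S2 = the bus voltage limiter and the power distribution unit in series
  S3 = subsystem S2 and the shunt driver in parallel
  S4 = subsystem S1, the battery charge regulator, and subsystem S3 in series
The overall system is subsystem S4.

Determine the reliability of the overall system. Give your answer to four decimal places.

Parallel (array deployment motor and load switch): 1 − (1 − 0.880000)(1 − 0.857000) = 0.982840
Series (bus voltage limiter and power distribution unit): 0.954000 × 0.921000 = 0.878634
Parallel ([0.878634] and shunt driver): 1 − (1 − 0.878634)(1 − 0.979000) = 0.997451
Series ([0.982840], battery charge regulator, and [0.997451]): 0.982840 × 0.870000 × 0.997451 = 0.8529

0.8529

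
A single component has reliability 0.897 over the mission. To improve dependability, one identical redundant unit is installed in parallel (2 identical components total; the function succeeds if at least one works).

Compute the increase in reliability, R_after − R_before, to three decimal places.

0.092

R_before = 0.897
R_after = 1 − (1 − 0.897)^2 = 0.989
ΔR = 0.989 − 0.897 = 0.092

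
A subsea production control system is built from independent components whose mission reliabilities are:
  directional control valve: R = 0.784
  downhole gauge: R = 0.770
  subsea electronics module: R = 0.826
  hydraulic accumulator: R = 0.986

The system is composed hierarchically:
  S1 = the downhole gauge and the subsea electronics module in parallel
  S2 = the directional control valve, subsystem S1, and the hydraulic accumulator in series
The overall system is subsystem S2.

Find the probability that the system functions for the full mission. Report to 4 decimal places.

Parallel (downhole gauge and subsea electronics module): 1 − (1 − 0.770000)(1 − 0.826000) = 0.959980
Series (directional control valve, [0.959980], and hydraulic accumulator): 0.784000 × 0.959980 × 0.986000 = 0.7421

0.7421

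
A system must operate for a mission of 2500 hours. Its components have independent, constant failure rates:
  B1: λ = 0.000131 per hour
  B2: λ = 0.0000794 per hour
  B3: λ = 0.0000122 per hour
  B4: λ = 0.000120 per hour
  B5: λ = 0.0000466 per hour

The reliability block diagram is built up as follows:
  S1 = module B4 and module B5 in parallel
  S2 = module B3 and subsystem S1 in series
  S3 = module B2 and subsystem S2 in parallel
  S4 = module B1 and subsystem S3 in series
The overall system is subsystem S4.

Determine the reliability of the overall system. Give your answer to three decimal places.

0.713

R(B1) = exp(−0.000131 × 2500) = 0.72072
R(B2) = exp(−0.0000794 × 2500) = 0.81996
R(B3) = exp(−0.0000122 × 2500) = 0.96996
R(B4) = exp(−0.000120 × 2500) = 0.74082
R(B5) = exp(−0.0000466 × 2500) = 0.89003
Parallel (B4 and B5): 1 − (1 − 0.74082)(1 − 0.89003) = 0.97150
Series (B3 and [0.97150]): 0.96996 × 0.97150 = 0.94232
Parallel (B2 and [0.94232]): 1 − (1 − 0.81996)(1 − 0.94232) = 0.98962
Series (B1 and [0.98962]): 0.72072 × 0.98962 = 0.713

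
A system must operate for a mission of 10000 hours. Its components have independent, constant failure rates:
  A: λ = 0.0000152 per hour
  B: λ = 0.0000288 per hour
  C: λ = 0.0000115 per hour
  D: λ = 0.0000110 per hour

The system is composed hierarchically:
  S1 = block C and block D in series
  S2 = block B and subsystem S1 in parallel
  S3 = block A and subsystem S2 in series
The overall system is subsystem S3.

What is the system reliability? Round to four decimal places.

0.8157

R(A) = exp(−0.0000152 × 10000) = 0.858988
R(B) = exp(−0.0000288 × 10000) = 0.749762
R(C) = exp(−0.0000115 × 10000) = 0.891366
R(D) = exp(−0.0000110 × 10000) = 0.895834
Series (C and D): 0.891366 × 0.895834 = 0.798516
Parallel (B and [0.798516]): 1 − (1 − 0.749762)(1 − 0.798516) = 0.949581
Series (A and [0.949581]): 0.858988 × 0.949581 = 0.8157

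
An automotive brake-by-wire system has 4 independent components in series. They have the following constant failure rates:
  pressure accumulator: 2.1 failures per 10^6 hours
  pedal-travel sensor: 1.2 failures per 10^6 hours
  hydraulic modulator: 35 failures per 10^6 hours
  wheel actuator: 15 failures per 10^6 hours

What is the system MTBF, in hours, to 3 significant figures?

Series of exponential components: λ_sys = Σ λ_i
λ_sys = 0.0000021 + 0.0000012 + 0.000035 + 0.000015 = 5.3300e-05 /h
MTBF = 1 / λ_sys = 18800 h

18800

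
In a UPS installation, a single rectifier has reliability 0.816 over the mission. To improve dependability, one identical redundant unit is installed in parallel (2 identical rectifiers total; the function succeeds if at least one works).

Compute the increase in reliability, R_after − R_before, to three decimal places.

R_before = 0.816
R_after = 1 − (1 − 0.816)^2 = 0.966
ΔR = 0.966 − 0.816 = 0.150

0.150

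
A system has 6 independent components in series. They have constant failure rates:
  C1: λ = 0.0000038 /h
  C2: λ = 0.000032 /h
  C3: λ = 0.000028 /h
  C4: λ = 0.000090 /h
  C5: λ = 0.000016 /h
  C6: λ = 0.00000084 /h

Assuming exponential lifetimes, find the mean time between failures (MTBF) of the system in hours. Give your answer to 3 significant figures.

5860

Series of exponential components: λ_sys = Σ λ_i
λ_sys = 0.0000038 + 0.000032 + 0.000028 + 0.000090 + 0.000016 + 0.00000084 = 1.7064e-04 /h
MTBF = 1 / λ_sys = 5860 h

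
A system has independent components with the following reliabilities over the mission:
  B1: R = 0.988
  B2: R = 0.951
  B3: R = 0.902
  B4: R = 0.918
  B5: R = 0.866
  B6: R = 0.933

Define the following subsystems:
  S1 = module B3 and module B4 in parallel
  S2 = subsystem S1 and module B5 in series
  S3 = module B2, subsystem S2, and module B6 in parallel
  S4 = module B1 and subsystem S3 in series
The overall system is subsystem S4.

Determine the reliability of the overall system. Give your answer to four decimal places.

0.9875

Parallel (B3 and B4): 1 − (1 − 0.902000)(1 − 0.918000) = 0.991964
Series ([0.991964] and B5): 0.991964 × 0.866000 = 0.859041
Parallel (B2, [0.859041], and B6): 1 − (1 − 0.951000)(1 − 0.859041)(1 − 0.933000) = 0.999537
Series (B1 and [0.999537]): 0.988000 × 0.999537 = 0.9875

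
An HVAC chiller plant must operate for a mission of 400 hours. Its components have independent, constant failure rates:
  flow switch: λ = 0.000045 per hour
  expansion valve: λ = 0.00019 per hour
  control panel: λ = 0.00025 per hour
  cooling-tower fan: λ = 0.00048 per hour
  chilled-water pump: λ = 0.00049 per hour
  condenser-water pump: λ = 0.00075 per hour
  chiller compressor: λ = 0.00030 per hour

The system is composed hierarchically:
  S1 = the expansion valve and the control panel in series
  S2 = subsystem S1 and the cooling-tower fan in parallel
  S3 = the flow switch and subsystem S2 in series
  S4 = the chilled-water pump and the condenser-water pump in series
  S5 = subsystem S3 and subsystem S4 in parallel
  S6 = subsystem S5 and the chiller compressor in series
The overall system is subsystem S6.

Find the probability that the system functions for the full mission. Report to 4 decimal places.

R(flow switch) = exp(−0.000045 × 400) = 0.982161
R(expansion valve) = exp(−0.00019 × 400) = 0.926816
R(control panel) = exp(−0.00025 × 400) = 0.904837
R(cooling-tower fan) = exp(−0.00048 × 400) = 0.825307
R(chilled-water pump) = exp(−0.00049 × 400) = 0.822012
R(condenser-water pump) = exp(−0.00075 × 400) = 0.740818
R(chiller compressor) = exp(−0.00030 × 400) = 0.886920
Series (expansion valve and control panel): 0.926816 × 0.904837 = 0.838617
Parallel ([0.838617] and cooling-tower fan): 1 − (1 − 0.838617)(1 − 0.825307) = 0.971808
Series (flow switch and [0.971808]): 0.982161 × 0.971808 = 0.954472
Series (chilled-water pump and condenser-water pump): 0.822012 × 0.740818 = 0.608961
Parallel ([0.954472] and [0.608961]): 1 − (1 − 0.954472)(1 − 0.608961) = 0.982197
Series ([0.982197] and chiller compressor): 0.982197 × 0.886920 = 0.8711

0.8711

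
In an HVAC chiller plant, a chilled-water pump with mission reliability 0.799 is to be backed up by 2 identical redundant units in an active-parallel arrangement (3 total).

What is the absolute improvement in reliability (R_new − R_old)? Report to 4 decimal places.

0.1929

R_before = 0.799
R_after = 1 − (1 − 0.799)^3 = 0.9919
ΔR = 0.9919 − 0.799 = 0.1929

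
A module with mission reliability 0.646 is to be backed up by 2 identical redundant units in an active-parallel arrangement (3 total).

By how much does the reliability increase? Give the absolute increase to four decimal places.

0.3096

R_before = 0.646
R_after = 1 − (1 − 0.646)^3 = 0.9556
ΔR = 0.9556 − 0.646 = 0.3096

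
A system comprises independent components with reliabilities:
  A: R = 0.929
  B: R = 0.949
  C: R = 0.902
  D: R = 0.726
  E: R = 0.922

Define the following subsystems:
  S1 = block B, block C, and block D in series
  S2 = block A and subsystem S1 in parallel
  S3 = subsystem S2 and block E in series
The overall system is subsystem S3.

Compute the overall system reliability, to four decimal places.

0.8972

Series (B, C, and D): 0.949000 × 0.902000 × 0.726000 = 0.621455
Parallel (A and [0.621455]): 1 − (1 − 0.929000)(1 − 0.621455) = 0.973123
Series ([0.973123] and E): 0.973123 × 0.922000 = 0.8972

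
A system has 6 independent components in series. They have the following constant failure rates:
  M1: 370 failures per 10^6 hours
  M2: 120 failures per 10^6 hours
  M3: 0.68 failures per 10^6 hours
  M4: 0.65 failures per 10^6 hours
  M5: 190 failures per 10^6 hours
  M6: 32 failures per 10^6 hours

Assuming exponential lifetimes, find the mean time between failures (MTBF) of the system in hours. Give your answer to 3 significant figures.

Series of exponential components: λ_sys = Σ λ_i
λ_sys = 0.00037 + 0.00012 + 0.00000068 + 0.00000065 + 0.00019 + 0.000032 = 7.1333e-04 /h
MTBF = 1 / λ_sys = 1400 h

1400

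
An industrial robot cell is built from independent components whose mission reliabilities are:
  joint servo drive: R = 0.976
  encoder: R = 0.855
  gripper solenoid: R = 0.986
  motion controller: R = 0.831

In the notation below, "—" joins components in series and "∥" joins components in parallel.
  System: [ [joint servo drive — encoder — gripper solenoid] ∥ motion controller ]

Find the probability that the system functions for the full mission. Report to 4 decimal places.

Series (joint servo drive, encoder, and gripper solenoid): 0.976000 × 0.855000 × 0.986000 = 0.822797
Parallel ([0.822797] and motion controller): 1 − (1 − 0.822797)(1 − 0.831000) = 0.9701

0.9701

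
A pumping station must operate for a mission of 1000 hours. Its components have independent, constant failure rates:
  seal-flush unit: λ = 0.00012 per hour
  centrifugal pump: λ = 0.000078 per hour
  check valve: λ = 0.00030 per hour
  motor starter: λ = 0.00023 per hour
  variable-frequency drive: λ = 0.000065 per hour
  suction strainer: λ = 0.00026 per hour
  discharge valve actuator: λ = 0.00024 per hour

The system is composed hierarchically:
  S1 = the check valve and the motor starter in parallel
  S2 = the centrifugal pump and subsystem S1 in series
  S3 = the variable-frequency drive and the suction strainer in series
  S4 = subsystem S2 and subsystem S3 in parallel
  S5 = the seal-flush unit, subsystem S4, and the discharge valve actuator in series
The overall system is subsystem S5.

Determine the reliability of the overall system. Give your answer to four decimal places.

0.6736

R(seal-flush unit) = exp(−0.00012 × 1000) = 0.886920
R(centrifugal pump) = exp(−0.000078 × 1000) = 0.924964
R(check valve) = exp(−0.00030 × 1000) = 0.740818
R(motor starter) = exp(−0.00023 × 1000) = 0.794534
R(variable-frequency drive) = exp(−0.000065 × 1000) = 0.937067
R(suction strainer) = exp(−0.00026 × 1000) = 0.771052
R(discharge valve actuator) = exp(−0.00024 × 1000) = 0.786628
Parallel (check valve and motor starter): 1 − (1 − 0.740818)(1 − 0.794534) = 0.946747
Series (centrifugal pump and [0.946747]): 0.924964 × 0.946747 = 0.875707
Series (variable-frequency drive and suction strainer): 0.937067 × 0.771052 = 0.722527
Parallel ([0.875707] and [0.722527]): 1 − (1 − 0.875707)(1 − 0.722527) = 0.965512
Series (seal-flush unit, [0.965512], and discharge valve actuator): 0.886920 × 0.965512 × 0.786628 = 0.6736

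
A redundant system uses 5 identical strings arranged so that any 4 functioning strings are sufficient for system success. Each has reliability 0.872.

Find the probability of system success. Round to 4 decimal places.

0.8742

R = Σ_{i=4}^{5} C(5,i) p^i (1−p)^{5−i} with p = 0.872
C(5,4)·0.872^4·0.128^1 = 0.370038
C(5,5)·0.872^5·0.128^0 = 0.504176
Sum = 0.8742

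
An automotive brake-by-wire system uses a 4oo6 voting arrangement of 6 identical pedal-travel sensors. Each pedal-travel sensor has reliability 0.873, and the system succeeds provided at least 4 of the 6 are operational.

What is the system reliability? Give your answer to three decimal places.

0.970

R = Σ_{i=4}^{6} C(6,i) p^i (1−p)^{6−i} with p = 0.873
C(6,4)·0.873^4·0.127^2 = 0.14053
C(6,5)·0.873^5·0.127^1 = 0.38639
C(6,6)·0.873^6·0.127^0 = 0.44268
Sum = 0.970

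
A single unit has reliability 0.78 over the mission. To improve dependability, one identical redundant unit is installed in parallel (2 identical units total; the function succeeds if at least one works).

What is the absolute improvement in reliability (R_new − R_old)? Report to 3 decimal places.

0.172

R_before = 0.78
R_after = 1 − (1 − 0.78)^2 = 0.952
ΔR = 0.952 − 0.78 = 0.172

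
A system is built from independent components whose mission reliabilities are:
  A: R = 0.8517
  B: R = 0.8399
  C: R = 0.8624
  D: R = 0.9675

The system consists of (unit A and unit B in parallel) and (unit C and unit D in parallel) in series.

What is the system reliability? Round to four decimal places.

Parallel (A and B): 1 − (1 − 0.851700)(1 − 0.839900) = 0.976257
Parallel (C and D): 1 − (1 − 0.862400)(1 − 0.967500) = 0.995528
Series ([0.976257] and [0.995528]): 0.976257 × 0.995528 = 0.9719

0.9719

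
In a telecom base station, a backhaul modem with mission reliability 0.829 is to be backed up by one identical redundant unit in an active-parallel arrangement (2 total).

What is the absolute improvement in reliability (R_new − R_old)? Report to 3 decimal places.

0.142

R_before = 0.829
R_after = 1 − (1 − 0.829)^2 = 0.971
ΔR = 0.971 − 0.829 = 0.142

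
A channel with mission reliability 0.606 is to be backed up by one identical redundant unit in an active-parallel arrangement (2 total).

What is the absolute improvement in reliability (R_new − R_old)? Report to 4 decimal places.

R_before = 0.606
R_after = 1 − (1 − 0.606)^2 = 0.8448
ΔR = 0.8448 − 0.606 = 0.2388

0.2388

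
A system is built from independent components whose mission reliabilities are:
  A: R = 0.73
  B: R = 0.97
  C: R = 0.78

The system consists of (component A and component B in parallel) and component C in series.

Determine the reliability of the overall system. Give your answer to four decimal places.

0.7737

Parallel (A and B): 1 − (1 − 0.730000)(1 − 0.970000) = 0.991900
Series ([0.991900] and C): 0.991900 × 0.780000 = 0.7737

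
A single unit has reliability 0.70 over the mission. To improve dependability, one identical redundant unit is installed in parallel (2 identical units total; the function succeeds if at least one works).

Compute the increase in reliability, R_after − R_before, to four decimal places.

R_before = 0.70
R_after = 1 − (1 − 0.70)^2 = 0.9100
ΔR = 0.9100 − 0.70 = 0.2100

0.2100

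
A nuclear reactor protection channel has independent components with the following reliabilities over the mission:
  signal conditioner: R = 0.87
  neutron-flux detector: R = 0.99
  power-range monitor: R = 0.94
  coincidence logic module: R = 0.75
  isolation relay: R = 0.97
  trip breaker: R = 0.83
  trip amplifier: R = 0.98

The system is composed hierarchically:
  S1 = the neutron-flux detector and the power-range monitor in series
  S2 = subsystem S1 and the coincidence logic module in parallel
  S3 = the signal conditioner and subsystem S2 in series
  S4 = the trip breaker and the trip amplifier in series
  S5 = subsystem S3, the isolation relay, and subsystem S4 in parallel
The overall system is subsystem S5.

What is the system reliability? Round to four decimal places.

Series (neutron-flux detector and power-range monitor): 0.990000 × 0.940000 = 0.930600
Parallel ([0.930600] and coincidence logic module): 1 − (1 − 0.930600)(1 − 0.750000) = 0.982650
Series (signal conditioner and [0.982650]): 0.870000 × 0.982650 = 0.854906
Series (trip breaker and trip amplifier): 0.830000 × 0.980000 = 0.813400
Parallel ([0.854906], isolation relay, and [0.813400]): 1 − (1 − 0.854906)(1 − 0.970000)(1 − 0.813400) = 0.9992

0.9992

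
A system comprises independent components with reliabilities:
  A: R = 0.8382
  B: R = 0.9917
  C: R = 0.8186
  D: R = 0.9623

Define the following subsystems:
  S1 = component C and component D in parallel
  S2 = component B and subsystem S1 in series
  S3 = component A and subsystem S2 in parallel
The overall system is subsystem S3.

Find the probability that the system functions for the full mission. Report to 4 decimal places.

Parallel (C and D): 1 − (1 − 0.818600)(1 − 0.962300) = 0.993161
Series (B and [0.993161]): 0.991700 × 0.993161 = 0.984918
Parallel (A and [0.984918]): 1 − (1 − 0.838200)(1 − 0.984918) = 0.9976

0.9976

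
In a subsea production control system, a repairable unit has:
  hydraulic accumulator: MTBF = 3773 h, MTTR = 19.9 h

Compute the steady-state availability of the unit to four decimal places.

0.9948

A(hydraulic accumulator) = MTBF/(MTBF+MTTR) = 3773/(3773+19.9) = 0.9948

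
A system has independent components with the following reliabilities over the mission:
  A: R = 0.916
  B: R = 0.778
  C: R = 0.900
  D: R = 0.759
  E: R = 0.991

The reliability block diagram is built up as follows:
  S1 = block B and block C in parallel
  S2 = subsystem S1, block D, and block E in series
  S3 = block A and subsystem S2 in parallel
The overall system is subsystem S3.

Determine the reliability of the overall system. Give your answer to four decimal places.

Parallel (B and C): 1 − (1 − 0.778000)(1 − 0.900000) = 0.977800
Series ([0.977800], D, and E): 0.977800 × 0.759000 × 0.991000 = 0.735471
Parallel (A and [0.735471]): 1 − (1 − 0.916000)(1 − 0.735471) = 0.9778

0.9778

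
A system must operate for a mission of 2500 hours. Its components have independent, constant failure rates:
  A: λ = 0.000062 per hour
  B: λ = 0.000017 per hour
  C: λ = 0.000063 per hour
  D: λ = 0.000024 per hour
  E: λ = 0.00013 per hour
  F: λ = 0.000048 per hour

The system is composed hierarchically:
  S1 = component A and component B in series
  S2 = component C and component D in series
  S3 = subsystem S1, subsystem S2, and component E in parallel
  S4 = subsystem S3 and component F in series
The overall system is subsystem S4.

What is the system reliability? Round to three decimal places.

0.878

R(A) = exp(−0.000062 × 2500) = 0.85642
R(B) = exp(−0.000017 × 2500) = 0.95839
R(C) = exp(−0.000063 × 2500) = 0.85428
R(D) = exp(−0.000024 × 2500) = 0.94176
R(E) = exp(−0.00013 × 2500) = 0.72253
R(F) = exp(−0.000048 × 2500) = 0.88692
Series (A and B): 0.85642 × 0.95839 = 0.82078
Series (C and D): 0.85428 × 0.94176 = 0.80453
Parallel ([0.82078], [0.80453], and E): 1 − (1 − 0.82078)(1 − 0.80453)(1 − 0.72253) = 0.99028
Series ([0.99028] and F): 0.99028 × 0.88692 = 0.878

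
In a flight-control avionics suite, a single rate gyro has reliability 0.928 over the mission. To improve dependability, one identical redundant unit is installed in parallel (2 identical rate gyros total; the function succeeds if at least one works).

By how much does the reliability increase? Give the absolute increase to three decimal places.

0.067

R_before = 0.928
R_after = 1 − (1 − 0.928)^2 = 0.995
ΔR = 0.995 − 0.928 = 0.067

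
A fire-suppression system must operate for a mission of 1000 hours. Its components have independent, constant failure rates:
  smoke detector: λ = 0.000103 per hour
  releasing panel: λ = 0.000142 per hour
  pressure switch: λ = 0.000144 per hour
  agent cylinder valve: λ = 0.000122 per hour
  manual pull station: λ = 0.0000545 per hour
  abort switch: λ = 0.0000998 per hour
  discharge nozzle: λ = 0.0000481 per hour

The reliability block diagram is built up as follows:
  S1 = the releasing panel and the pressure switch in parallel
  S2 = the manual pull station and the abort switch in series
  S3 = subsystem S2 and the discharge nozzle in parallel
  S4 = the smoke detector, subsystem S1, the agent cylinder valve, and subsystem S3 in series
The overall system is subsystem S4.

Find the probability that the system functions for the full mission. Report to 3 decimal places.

0.779

R(smoke detector) = exp(−0.000103 × 1000) = 0.90213
R(releasing panel) = exp(−0.000142 × 1000) = 0.86762
R(pressure switch) = exp(−0.000144 × 1000) = 0.86589
R(agent cylinder valve) = exp(−0.000122 × 1000) = 0.88515
R(manual pull station) = exp(−0.0000545 × 1000) = 0.94696
R(abort switch) = exp(−0.0000998 × 1000) = 0.90502
R(discharge nozzle) = exp(−0.0000481 × 1000) = 0.95304
Parallel (releasing panel and pressure switch): 1 − (1 − 0.86762)(1 − 0.86589) = 0.98225
Series (manual pull station and abort switch): 0.94696 × 0.90502 = 0.85702
Parallel ([0.85702] and discharge nozzle): 1 − (1 − 0.85702)(1 − 0.95304) = 0.99329
Series (smoke detector, [0.98225], agent cylinder valve, and [0.99329]): 0.90213 × 0.98225 × 0.88515 × 0.99329 = 0.779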